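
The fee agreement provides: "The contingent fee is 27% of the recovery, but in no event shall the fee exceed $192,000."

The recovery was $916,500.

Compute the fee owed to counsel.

27% of $916,500 = $247,455.00
That exceeds the $192,000 cap, so the fee is capped at $192,000.

$192,000.00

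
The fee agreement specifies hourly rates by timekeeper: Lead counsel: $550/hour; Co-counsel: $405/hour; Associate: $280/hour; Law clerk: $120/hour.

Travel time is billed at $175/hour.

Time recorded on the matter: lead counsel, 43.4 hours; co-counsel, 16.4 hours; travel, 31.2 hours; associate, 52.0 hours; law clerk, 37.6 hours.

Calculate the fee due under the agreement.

Lead counsel: 43.4 × $550 = $23,870.00
Co-counsel: 16.4 × $405 = $6,642.00
Associate: 52.0 × $280 = $14,560.00
Law clerk: 37.6 × $120 = $4,512.00
Subtotal: $23,870.00 + $6,642.00 + $14,560.00 + $4,512.00 = $49,584.00
Travel: 31.2 × $175 = $5,460.00
Total: $49,584.00 + $5,460.00 = $55,044.00

$55,044.00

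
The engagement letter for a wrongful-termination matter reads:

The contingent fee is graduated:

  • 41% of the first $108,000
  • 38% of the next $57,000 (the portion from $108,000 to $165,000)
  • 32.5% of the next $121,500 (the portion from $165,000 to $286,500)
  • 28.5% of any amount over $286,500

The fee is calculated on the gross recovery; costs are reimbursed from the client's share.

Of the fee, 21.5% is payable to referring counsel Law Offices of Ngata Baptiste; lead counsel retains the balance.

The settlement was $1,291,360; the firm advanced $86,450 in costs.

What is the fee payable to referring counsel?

Fee base is the gross recovery, $1,291,360; costs are reimbursed separately.
First $108,000 at 41% = $44,280.00
Next $57,000 at 38% = $21,660.00
Next $121,500 at 32.5% = $39,487.50
Remaining $1,004,860 at 28.5% = $286,385.10
Fee: $44,280.00 + $21,660.00 + $39,487.50 + $286,385.10 = $391,812.60
Referral share: 21.5% of $391,812.60 = $84,239.71; lead counsel retains $391,812.60 − $84,239.71 = $307,572.89.

$84,239.71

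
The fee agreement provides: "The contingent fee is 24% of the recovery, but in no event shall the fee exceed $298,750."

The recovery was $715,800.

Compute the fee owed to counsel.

$171,792.00

24% of $715,800 = $171,792.00
That is under the $298,750 cap.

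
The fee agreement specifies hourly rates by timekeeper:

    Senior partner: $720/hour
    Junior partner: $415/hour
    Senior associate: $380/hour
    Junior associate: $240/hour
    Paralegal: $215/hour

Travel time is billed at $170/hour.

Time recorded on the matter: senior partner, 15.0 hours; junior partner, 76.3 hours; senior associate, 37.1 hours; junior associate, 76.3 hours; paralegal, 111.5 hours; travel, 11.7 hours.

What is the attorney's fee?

Senior partner: 15.0 × $720 = $10,800.00
Junior partner: 76.3 × $415 = $31,664.50
Senior associate: 37.1 × $380 = $14,098.00
Junior associate: 76.3 × $240 = $18,312.00
Paralegal: 111.5 × $215 = $23,972.50
Subtotal: $10,800.00 + $31,664.50 + $14,098.00 + $18,312.00 + $23,972.50 = $98,847.00
Travel: 11.7 × $170 = $1,989.00
Total: $98,847.00 + $1,989.00 = $100,836.00

$100,836.00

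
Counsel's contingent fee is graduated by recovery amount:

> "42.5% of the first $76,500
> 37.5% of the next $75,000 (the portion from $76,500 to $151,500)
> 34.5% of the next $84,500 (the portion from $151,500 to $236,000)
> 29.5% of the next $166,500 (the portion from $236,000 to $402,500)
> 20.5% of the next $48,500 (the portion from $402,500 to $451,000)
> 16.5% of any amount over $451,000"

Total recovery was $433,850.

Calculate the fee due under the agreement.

First $76,500 at 42.5% = $32,512.50
Next $75,000 at 37.5% = $28,125.00
Next $84,500 at 34.5% = $29,152.50
Next $166,500 at 29.5% = $49,117.50
Remaining $31,350 at 20.5% = $6,426.75
Fee: $32,512.50 + $28,125.00 + $29,152.50 + $49,117.50 + $6,426.75 = $145,334.25

$145,334.25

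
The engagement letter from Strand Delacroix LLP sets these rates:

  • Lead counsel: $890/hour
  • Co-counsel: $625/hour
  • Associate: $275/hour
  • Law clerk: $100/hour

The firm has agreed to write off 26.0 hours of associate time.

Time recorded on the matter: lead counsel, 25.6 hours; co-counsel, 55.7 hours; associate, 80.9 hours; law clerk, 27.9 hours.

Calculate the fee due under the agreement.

Lead counsel: 25.6 × $890 = $22,784.00
Co-counsel: 55.7 × $625 = $34,812.50
Associate: 80.9 × $275 = $22,247.50
Law clerk: 27.9 × $100 = $2,790.00
Subtotal: $82,634.00
Write-off: 26.0 × $275 = $7,150.00
Total: $82,634.00 − $7,150.00 = $75,484.00

$75,484.00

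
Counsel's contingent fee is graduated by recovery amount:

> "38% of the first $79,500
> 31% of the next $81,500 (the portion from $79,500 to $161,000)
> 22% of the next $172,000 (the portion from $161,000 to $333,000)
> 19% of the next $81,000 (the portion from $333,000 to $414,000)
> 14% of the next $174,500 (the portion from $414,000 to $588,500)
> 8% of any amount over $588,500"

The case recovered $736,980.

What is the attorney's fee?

First $79,500 at 38% = $30,210.00
Next $81,500 at 31% = $25,265.00
Next $172,000 at 22% = $37,840.00
Next $81,000 at 19% = $15,390.00
Next $174,500 at 14% = $24,430.00
Remaining $148,480 at 8% = $11,878.40
Fee: $30,210.00 + $25,265.00 + $37,840.00 + $15,390.00 + $24,430.00 + $11,878.40 = $145,013.40

$145,013.40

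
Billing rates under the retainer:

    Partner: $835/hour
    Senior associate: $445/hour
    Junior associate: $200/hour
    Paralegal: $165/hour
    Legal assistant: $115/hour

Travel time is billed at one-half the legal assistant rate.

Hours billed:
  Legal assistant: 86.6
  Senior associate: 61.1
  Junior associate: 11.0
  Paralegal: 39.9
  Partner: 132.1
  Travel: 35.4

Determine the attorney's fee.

$158,271.00

Partner: 132.1 × $835 = $110,303.50
Senior associate: 61.1 × $445 = $27,189.50
Junior associate: 11.0 × $200 = $2,200.00
Paralegal: 39.9 × $165 = $6,583.50
Legal assistant: 86.6 × $115 = $9,959.00
Subtotal: $110,303.50 + $27,189.50 + $2,200.00 + $6,583.50 + $9,959.00 = $156,235.50
Travel: 35.4 × ($115 ÷ 2) = 35.4 × $57.50 = $2,035.50
Total: $156,235.50 + $2,035.50 = $158,271.00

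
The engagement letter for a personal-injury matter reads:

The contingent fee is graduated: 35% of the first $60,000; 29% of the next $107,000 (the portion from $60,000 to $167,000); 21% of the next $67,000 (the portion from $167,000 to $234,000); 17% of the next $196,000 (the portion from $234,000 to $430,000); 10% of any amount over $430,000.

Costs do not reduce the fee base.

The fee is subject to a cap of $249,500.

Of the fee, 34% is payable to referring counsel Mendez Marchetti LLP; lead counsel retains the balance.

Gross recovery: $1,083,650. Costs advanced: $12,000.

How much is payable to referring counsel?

Fee base is the gross recovery, $1,083,650; costs are reimbursed separately.
First $60,000 at 35% = $21,000.00
Next $107,000 at 29% = $31,030.00
Next $67,000 at 21% = $14,070.00
Next $196,000 at 17% = $33,320.00
Remaining $653,650 at 10% = $65,365.00
Fee: $21,000.00 + $31,030.00 + $14,070.00 + $33,320.00 + $65,365.00 = $164,785.00
$164,785.00 is under the $249,500 cap.
Referral share: 34% of $164,785.00 = $56,026.90; lead counsel retains $164,785.00 − $56,026.90 = $108,758.10.

$56,026.90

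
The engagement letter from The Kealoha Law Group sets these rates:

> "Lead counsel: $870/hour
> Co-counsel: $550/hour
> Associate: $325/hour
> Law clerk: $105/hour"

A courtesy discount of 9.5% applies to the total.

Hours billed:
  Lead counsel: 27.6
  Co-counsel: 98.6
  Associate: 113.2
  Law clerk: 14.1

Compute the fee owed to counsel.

Lead counsel: 27.6 × $870 = $24,012.00
Co-counsel: 98.6 × $550 = $54,230.00
Associate: 113.2 × $325 = $36,790.00
Law clerk: 14.1 × $105 = $1,480.50
Subtotal: $116,512.50
Less 9.5% discount: −$11,068.69
Total: $116,512.50 − $11,068.69 = $105,443.81

$105,443.81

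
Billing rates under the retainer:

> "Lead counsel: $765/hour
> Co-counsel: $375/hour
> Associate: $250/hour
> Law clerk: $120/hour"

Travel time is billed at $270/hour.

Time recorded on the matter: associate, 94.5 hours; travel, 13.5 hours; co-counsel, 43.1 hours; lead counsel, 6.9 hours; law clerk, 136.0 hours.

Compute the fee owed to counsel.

Lead counsel: 6.9 × $765 = $5,278.50
Co-counsel: 43.1 × $375 = $16,162.50
Associate: 94.5 × $250 = $23,625.00
Law clerk: 136.0 × $120 = $16,320.00
Subtotal: $5,278.50 + $16,162.50 + $23,625.00 + $16,320.00 = $61,386.00
Travel: 13.5 × $270 = $3,645.00
Total: $61,386.00 + $3,645.00 = $65,031.00

$65,031.00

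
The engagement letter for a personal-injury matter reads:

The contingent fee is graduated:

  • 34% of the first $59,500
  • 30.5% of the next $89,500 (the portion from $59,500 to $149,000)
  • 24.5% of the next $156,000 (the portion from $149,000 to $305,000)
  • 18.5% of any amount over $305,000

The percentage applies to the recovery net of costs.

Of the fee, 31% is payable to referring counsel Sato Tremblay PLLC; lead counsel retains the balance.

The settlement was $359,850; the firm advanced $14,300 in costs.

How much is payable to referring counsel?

Fee base (net of costs): $359,850 − $14,300 = $345,550
First $59,500 at 34% = $20,230.00
Next $89,500 at 30.5% = $27,297.50
Next $156,000 at 24.5% = $38,220.00
Remaining $40,550 at 18.5% = $7,501.75
Fee: $20,230.00 + $27,297.50 + $38,220.00 + $7,501.75 = $93,249.25
Referral share: 31% of $93,249.25 = $28,907.27; lead counsel retains $93,249.25 − $28,907.27 = $64,341.98.

$28,907.27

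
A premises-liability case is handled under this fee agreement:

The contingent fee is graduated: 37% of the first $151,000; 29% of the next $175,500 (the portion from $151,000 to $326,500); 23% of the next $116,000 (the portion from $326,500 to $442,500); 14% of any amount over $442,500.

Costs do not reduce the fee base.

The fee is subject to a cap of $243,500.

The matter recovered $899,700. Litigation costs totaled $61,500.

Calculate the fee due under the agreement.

$197,453.00

Fee base is the gross recovery, $899,700; costs are reimbursed separately.
First $151,000 at 37% = $55,870.00
Next $175,500 at 29% = $50,895.00
Next $116,000 at 23% = $26,680.00
Remaining $457,200 at 14% = $64,008.00
Fee: $55,870.00 + $50,895.00 + $26,680.00 + $64,008.00 = $197,453.00
$197,453.00 is under the $243,500 cap.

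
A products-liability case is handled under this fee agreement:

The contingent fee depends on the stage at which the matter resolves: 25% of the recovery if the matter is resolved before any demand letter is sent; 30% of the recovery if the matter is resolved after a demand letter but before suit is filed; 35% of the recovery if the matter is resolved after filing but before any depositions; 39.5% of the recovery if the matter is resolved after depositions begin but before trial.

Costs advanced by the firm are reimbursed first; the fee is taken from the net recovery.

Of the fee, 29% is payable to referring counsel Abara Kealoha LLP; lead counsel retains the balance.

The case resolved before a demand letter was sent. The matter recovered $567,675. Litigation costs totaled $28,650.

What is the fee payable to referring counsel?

Fee base (net of costs): $567,675 − $28,650 = $539,025
The matter resolved before a demand letter was sent, so the 25% rate applies.
$539,025 × 25% = $134,756.25
Referral share: 29% of $134,756.25 = $39,079.31; lead counsel retains $134,756.25 − $39,079.31 = $95,676.94.

$39,079.31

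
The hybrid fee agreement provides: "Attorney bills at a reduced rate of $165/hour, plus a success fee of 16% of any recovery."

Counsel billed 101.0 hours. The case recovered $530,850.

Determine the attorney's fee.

Hourly: 101.0 × $165 = $16,665.00
Success fee: 16% of $530,850 = $84,936.00
Total: $16,665.00 + $84,936.00 = $101,601.00

$101,601.00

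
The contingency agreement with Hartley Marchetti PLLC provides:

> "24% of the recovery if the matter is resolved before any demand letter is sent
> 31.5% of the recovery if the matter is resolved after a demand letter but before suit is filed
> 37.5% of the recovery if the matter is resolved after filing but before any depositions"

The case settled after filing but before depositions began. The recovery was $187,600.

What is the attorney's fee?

$70,350.00

The matter settled after filing but before depositions began, so the 37.5% rate applies.
$187,600 × 37.5% = $70,350.00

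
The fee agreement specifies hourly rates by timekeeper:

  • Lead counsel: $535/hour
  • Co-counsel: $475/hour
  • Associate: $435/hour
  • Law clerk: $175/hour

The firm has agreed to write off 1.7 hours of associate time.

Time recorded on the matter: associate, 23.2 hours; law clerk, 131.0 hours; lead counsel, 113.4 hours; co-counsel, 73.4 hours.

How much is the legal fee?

$127,811.50

Lead counsel: 113.4 × $535 = $60,669.00
Co-counsel: 73.4 × $475 = $34,865.00
Associate: 23.2 × $435 = $10,092.00
Law clerk: 131.0 × $175 = $22,925.00
Subtotal: $128,551.00
Write-off: 1.7 × $435 = $739.50
Total: $128,551.00 − $739.50 = $127,811.50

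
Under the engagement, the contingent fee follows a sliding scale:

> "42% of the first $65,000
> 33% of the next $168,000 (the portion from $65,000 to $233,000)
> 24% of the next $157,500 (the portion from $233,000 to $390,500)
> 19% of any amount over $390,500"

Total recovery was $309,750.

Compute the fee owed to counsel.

$101,160.00

First $65,000 at 42% = $27,300.00
Next $168,000 at 33% = $55,440.00
Remaining $76,750 at 24% = $18,420.00
Fee: $27,300.00 + $55,440.00 + $18,420.00 = $101,160.00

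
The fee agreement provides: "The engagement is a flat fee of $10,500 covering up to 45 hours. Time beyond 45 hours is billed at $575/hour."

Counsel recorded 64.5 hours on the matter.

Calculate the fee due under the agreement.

$21,712.50

Flat fee: $10,500.00
Excess hours: 64.5 − 45 = 19.5
Overrun: 19.5 × $575 = $11,212.50
Total: $10,500.00 + $11,212.50 = $21,712.50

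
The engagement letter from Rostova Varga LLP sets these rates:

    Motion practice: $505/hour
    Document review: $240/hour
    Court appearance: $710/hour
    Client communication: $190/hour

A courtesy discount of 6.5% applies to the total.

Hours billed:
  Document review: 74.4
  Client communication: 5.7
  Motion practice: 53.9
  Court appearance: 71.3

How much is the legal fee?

Motion practice: 53.9 × $505 = $27,219.50
Document review: 74.4 × $240 = $17,856.00
Court appearance: 71.3 × $710 = $50,623.00
Client communication: 5.7 × $190 = $1,083.00
Subtotal: $96,781.50
Less 6.5% discount: −$6,290.80
Total: $96,781.50 − $6,290.80 = $90,490.70

$90,490.70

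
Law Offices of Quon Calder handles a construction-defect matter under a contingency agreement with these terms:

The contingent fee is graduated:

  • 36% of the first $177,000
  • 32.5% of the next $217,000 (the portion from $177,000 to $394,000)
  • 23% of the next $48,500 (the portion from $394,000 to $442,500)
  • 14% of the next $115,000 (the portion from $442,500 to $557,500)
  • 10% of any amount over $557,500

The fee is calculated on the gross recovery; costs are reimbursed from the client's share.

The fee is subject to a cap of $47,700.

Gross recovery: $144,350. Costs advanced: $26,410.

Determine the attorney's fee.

$47,700.00

Fee base is the gross recovery, $144,350; costs are reimbursed separately.
First $144,350 at 36% = $51,966.00
$51,966.00 exceeds the $47,700 cap, so the fee is capped at $47,700.00.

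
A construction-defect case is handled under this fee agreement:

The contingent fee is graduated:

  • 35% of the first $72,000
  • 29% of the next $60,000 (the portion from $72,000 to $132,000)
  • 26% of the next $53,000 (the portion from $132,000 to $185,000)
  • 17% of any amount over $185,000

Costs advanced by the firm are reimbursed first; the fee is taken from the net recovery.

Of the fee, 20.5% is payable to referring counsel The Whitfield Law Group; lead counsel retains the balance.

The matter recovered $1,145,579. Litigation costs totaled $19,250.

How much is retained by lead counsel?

$172,042.71

Fee base (net of costs): $1,145,579 − $19,250 = $1,126,329
First $72,000 at 35% = $25,200.00
Next $60,000 at 29% = $17,400.00
Next $53,000 at 26% = $13,780.00
Remaining $941,329 at 17% = $160,025.93
Fee: $25,200.00 + $17,400.00 + $13,780.00 + $160,025.93 = $216,405.93
Referral share: 20.5% of $216,405.93 = $44,363.22; lead counsel retains $216,405.93 − $44,363.22 = $172,042.71.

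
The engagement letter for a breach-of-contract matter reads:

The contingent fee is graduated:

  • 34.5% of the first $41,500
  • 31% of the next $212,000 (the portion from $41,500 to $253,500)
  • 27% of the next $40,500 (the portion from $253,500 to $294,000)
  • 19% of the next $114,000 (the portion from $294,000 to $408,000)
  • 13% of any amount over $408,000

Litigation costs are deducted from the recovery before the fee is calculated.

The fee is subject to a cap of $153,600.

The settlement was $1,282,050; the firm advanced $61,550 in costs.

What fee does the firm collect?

Fee base (net of costs): $1,282,050 − $61,550 = $1,220,500
First $41,500 at 34.5% = $14,317.50
Next $212,000 at 31% = $65,720.00
Next $40,500 at 27% = $10,935.00
Next $114,000 at 19% = $21,660.00
Remaining $812,500 at 13% = $105,625.00
Fee: $14,317.50 + $65,720.00 + $10,935.00 + $21,660.00 + $105,625.00 = $218,257.50
$218,257.50 exceeds the $153,600 cap, so the fee is capped at $153,600.00.

$153,600.00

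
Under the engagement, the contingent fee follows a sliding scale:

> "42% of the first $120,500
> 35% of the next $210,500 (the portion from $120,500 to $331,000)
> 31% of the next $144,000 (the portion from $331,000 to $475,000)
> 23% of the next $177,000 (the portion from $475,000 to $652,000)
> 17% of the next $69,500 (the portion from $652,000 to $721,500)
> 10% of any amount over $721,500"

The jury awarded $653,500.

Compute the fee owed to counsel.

$209,890.00

First $120,500 at 42% = $50,610.00
Next $210,500 at 35% = $73,675.00
Next $144,000 at 31% = $44,640.00
Next $177,000 at 23% = $40,710.00
Remaining $1,500 at 17% = $255.00
Fee: $50,610.00 + $73,675.00 + $44,640.00 + $40,710.00 + $255.00 = $209,890.00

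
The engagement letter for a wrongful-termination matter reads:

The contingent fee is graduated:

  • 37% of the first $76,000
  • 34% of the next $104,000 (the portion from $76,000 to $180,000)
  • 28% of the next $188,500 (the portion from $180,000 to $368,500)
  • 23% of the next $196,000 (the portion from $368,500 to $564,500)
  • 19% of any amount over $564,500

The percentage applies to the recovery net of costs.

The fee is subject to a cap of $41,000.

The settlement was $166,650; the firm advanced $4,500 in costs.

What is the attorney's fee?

$41,000.00

Fee base (net of costs): $166,650 − $4,500 = $162,150
First $76,000 at 37% = $28,120.00
Remaining $86,150 at 34% = $29,291.00
Fee: $28,120.00 + $29,291.00 = $57,411.00
$57,411.00 exceeds the $41,000 cap, so the fee is capped at $41,000.00.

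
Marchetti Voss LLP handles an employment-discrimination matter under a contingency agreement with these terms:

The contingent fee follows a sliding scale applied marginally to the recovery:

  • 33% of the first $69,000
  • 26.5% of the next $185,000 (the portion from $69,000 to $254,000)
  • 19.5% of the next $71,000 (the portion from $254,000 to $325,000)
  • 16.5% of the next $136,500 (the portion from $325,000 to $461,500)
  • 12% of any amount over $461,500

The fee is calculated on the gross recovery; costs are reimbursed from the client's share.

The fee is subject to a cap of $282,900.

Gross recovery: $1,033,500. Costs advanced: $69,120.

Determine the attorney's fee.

$176,802.50

Fee base is the gross recovery, $1,033,500; costs are reimbursed separately.
First $69,000 at 33% = $22,770.00
Next $185,000 at 26.5% = $49,025.00
Next $71,000 at 19.5% = $13,845.00
Next $136,500 at 16.5% = $22,522.50
Remaining $572,000 at 12% = $68,640.00
Fee: $22,770.00 + $49,025.00 + $13,845.00 + $22,522.50 + $68,640.00 = $176,802.50
$176,802.50 is under the $282,900 cap.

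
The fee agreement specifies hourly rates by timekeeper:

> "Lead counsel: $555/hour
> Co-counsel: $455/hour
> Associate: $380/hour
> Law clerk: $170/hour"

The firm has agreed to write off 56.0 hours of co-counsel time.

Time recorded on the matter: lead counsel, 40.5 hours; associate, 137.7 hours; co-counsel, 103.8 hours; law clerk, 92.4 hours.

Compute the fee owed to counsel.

Lead counsel: 40.5 × $555 = $22,477.50
Co-counsel: 103.8 × $455 = $47,229.00
Associate: 137.7 × $380 = $52,326.00
Law clerk: 92.4 × $170 = $15,708.00
Subtotal: $137,740.50
Write-off: 56.0 × $455 = $25,480.00
Total: $137,740.50 − $25,480.00 = $112,260.50

$112,260.50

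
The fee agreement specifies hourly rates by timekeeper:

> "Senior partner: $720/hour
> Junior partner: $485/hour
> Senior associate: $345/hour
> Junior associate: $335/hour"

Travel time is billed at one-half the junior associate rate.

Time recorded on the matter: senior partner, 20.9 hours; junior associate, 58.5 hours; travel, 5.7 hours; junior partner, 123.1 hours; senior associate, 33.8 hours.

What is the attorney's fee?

$106,964.75

Senior partner: 20.9 × $720 = $15,048.00
Junior partner: 123.1 × $485 = $59,703.50
Senior associate: 33.8 × $345 = $11,661.00
Junior associate: 58.5 × $335 = $19,597.50
Subtotal: $15,048.00 + $59,703.50 + $11,661.00 + $19,597.50 = $106,010.00
Travel: 5.7 × ($335 ÷ 2) = 5.7 × $167.50 = $954.75
Total: $106,010.00 + $954.75 = $106,964.75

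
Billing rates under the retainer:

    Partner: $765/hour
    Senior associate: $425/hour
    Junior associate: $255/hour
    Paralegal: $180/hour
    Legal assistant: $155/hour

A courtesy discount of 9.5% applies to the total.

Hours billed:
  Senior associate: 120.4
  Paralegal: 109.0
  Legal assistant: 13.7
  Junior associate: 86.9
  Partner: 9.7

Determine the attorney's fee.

$92,756.62

Partner: 9.7 × $765 = $7,420.50
Senior associate: 120.4 × $425 = $51,170.00
Junior associate: 86.9 × $255 = $22,159.50
Paralegal: 109.0 × $180 = $19,620.00
Legal assistant: 13.7 × $155 = $2,123.50
Subtotal: $102,493.50
Less 9.5% discount: −$9,736.88
Total: $102,493.50 − $9,736.88 = $92,756.62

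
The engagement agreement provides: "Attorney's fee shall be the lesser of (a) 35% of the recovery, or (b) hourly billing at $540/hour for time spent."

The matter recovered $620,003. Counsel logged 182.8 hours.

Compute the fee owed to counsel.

$98,712.00

(a) 35% of $620,003 = $217,001.05
(b) 182.8 × $540 = $98,712.00
The lesser is (b): $98,712.00.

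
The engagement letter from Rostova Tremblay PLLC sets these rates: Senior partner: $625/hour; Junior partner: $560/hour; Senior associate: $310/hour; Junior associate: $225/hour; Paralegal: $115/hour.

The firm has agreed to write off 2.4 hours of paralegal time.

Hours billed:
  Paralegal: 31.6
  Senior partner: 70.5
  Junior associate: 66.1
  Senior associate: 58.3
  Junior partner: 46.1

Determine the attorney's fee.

Senior partner: 70.5 × $625 = $44,062.50
Junior partner: 46.1 × $560 = $25,816.00
Senior associate: 58.3 × $310 = $18,073.00
Junior associate: 66.1 × $225 = $14,872.50
Paralegal: 31.6 × $115 = $3,634.00
Subtotal: $106,458.00
Write-off: 2.4 × $115 = $276.00
Total: $106,458.00 − $276.00 = $106,182.00

$106,182.00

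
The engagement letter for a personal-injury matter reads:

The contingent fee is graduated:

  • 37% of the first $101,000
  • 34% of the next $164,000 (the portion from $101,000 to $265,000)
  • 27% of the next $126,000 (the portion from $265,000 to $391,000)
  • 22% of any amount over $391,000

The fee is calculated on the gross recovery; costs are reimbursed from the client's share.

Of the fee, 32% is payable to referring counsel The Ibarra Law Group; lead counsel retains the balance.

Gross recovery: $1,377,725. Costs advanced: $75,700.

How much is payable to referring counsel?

$110,153.44

Fee base is the gross recovery, $1,377,725; costs are reimbursed separately.
First $101,000 at 37% = $37,370.00
Next $164,000 at 34% = $55,760.00
Next $126,000 at 27% = $34,020.00
Remaining $986,725 at 22% = $217,079.50
Fee: $37,370.00 + $55,760.00 + $34,020.00 + $217,079.50 = $344,229.50
Referral share: 32% of $344,229.50 = $110,153.44; lead counsel retains $344,229.50 − $110,153.44 = $234,076.06.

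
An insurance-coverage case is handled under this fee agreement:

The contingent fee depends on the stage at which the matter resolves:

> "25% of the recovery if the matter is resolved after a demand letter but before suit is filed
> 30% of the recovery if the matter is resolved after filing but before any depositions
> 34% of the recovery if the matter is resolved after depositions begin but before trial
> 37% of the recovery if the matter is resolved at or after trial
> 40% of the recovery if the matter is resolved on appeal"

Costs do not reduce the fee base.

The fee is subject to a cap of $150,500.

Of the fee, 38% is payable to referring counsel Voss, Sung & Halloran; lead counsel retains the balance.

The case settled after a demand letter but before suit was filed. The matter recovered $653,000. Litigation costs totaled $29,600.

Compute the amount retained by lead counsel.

Fee base is the gross recovery, $653,000; costs are reimbursed separately.
The matter settled after a demand letter but before suit was filed, so the 25% rate applies.
$653,000 × 25% = $163,250.00
$163,250.00 exceeds the $150,500 cap, so the fee is capped at $150,500.00.
Referral share: 38% of $150,500.00 = $57,190.00; lead counsel retains $150,500.00 − $57,190.00 = $93,310.00.

$93,310.00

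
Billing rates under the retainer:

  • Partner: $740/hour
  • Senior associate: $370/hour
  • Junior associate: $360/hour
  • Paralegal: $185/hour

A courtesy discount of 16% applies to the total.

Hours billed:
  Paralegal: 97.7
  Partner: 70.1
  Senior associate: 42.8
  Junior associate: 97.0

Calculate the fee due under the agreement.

$101,391.78

Partner: 70.1 × $740 = $51,874.00
Senior associate: 42.8 × $370 = $15,836.00
Junior associate: 97.0 × $360 = $34,920.00
Paralegal: 97.7 × $185 = $18,074.50
Subtotal: $120,704.50
Less 16% discount: −$19,312.72
Total: $120,704.50 − $19,312.72 = $101,391.78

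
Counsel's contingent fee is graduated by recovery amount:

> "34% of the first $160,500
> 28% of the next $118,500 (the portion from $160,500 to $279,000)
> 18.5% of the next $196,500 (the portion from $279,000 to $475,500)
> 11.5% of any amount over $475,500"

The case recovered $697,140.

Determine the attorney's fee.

$149,591.10

First $160,500 at 34% = $54,570.00
Next $118,500 at 28% = $33,180.00
Next $196,500 at 18.5% = $36,352.50
Remaining $221,640 at 11.5% = $25,488.60
Fee: $54,570.00 + $33,180.00 + $36,352.50 + $25,488.60 = $149,591.10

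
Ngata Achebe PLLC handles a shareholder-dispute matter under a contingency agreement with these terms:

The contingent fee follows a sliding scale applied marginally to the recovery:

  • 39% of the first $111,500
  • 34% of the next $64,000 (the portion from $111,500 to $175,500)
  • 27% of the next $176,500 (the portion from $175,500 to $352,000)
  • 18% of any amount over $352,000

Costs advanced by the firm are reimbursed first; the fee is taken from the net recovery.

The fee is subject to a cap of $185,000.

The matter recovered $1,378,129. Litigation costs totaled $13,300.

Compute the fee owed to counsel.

$185,000.00

Fee base (net of costs): $1,378,129 − $13,300 = $1,364,829
First $111,500 at 39% = $43,485.00
Next $64,000 at 34% = $21,760.00
Next $176,500 at 27% = $47,655.00
Remaining $1,012,829 at 18% = $182,309.22
Fee: $43,485.00 + $21,760.00 + $47,655.00 + $182,309.22 = $295,209.22
$295,209.22 exceeds the $185,000 cap, so the fee is capped at $185,000.00.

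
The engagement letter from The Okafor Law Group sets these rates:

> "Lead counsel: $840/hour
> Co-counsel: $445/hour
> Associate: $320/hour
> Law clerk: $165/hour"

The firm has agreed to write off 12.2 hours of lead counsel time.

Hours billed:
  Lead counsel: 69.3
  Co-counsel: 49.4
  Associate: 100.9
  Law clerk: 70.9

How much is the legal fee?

Lead counsel: 69.3 × $840 = $58,212.00
Co-counsel: 49.4 × $445 = $21,983.00
Associate: 100.9 × $320 = $32,288.00
Law clerk: 70.9 × $165 = $11,698.50
Subtotal: $124,181.50
Write-off: 12.2 × $840 = $10,248.00
Total: $124,181.50 − $10,248.00 = $113,933.50

$113,933.50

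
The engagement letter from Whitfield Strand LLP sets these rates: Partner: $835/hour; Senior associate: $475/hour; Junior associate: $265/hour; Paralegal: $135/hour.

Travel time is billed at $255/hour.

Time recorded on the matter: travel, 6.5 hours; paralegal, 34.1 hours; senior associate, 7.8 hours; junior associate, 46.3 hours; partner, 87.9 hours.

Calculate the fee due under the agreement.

$95,632.00

Partner: 87.9 × $835 = $73,396.50
Senior associate: 7.8 × $475 = $3,705.00
Junior associate: 46.3 × $265 = $12,269.50
Paralegal: 34.1 × $135 = $4,603.50
Subtotal: $73,396.50 + $3,705.00 + $12,269.50 + $4,603.50 = $93,974.50
Travel: 6.5 × $255 = $1,657.50
Total: $93,974.50 + $1,657.50 = $95,632.00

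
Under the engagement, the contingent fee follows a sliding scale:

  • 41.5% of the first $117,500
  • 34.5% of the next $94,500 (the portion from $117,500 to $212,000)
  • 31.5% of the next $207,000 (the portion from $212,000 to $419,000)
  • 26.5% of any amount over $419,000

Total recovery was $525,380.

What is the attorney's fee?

$174,760.70

First $117,500 at 41.5% = $48,762.50
Next $94,500 at 34.5% = $32,602.50
Next $207,000 at 31.5% = $65,205.00
Remaining $106,380 at 26.5% = $28,190.70
Fee: $48,762.50 + $32,602.50 + $65,205.00 + $28,190.70 = $174,760.70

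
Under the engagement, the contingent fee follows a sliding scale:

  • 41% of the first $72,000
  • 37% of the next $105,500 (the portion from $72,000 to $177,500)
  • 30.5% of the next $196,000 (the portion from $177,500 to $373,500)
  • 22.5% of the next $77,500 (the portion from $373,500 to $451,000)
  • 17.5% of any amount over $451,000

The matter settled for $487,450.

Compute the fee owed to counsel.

First $72,000 at 41% = $29,520.00
Next $105,500 at 37% = $39,035.00
Next $196,000 at 30.5% = $59,780.00
Next $77,500 at 22.5% = $17,437.50
Remaining $36,450 at 17.5% = $6,378.75
Fee: $29,520.00 + $39,035.00 + $59,780.00 + $17,437.50 + $6,378.75 = $152,151.25

$152,151.25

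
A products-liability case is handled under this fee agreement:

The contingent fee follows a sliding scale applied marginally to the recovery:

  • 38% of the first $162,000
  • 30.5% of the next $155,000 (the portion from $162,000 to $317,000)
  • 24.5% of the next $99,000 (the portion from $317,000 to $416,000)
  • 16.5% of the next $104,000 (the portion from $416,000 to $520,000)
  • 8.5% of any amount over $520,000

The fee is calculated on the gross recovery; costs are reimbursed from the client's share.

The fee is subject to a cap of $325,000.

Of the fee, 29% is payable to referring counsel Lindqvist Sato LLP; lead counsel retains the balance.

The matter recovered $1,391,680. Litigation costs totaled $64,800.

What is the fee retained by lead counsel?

$159,283.39

Fee base is the gross recovery, $1,391,680; costs are reimbursed separately.
First $162,000 at 38% = $61,560.00
Next $155,000 at 30.5% = $47,275.00
Next $99,000 at 24.5% = $24,255.00
Next $104,000 at 16.5% = $17,160.00
Remaining $871,680 at 8.5% = $74,092.80
Fee: $61,560.00 + $47,275.00 + $24,255.00 + $17,160.00 + $74,092.80 = $224,342.80
$224,342.80 is under the $325,000 cap.
Referral share: 29% of $224,342.80 = $65,059.41; lead counsel retains $224,342.80 − $65,059.41 = $159,283.39.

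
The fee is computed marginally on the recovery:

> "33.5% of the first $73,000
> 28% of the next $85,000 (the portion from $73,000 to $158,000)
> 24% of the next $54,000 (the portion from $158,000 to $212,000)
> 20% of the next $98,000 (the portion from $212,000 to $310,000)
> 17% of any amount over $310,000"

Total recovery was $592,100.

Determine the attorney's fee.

$128,772.00

First $73,000 at 33.5% = $24,455.00
Next $85,000 at 28% = $23,800.00
Next $54,000 at 24% = $12,960.00
Next $98,000 at 20% = $19,600.00
Remaining $282,100 at 17% = $47,957.00
Fee: $24,455.00 + $23,800.00 + $12,960.00 + $19,600.00 + $47,957.00 = $128,772.00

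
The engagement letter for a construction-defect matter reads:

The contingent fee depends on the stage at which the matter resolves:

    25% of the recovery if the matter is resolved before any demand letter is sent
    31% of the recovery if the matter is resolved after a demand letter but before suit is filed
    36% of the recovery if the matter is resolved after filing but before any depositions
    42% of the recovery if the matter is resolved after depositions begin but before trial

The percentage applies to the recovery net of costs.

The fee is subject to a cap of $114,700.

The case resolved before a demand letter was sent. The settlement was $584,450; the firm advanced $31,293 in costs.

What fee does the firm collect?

Fee base (net of costs): $584,450 − $31,293 = $553,157
The matter resolved before a demand letter was sent, so the 25% rate applies.
$553,157 × 25% = $138,289.25
$138,289.25 exceeds the $114,700 cap, so the fee is capped at $114,700.00.

$114,700.00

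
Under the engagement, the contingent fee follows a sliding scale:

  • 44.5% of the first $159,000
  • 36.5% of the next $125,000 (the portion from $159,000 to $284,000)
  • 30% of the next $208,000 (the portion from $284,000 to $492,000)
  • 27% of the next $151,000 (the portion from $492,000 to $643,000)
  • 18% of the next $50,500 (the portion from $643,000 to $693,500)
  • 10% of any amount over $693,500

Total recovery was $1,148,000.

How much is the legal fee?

$274,090.00

First $159,000 at 44.5% = $70,755.00
Next $125,000 at 36.5% = $45,625.00
Next $208,000 at 30% = $62,400.00
Next $151,000 at 27% = $40,770.00
Next $50,500 at 18% = $9,090.00
Remaining $454,500 at 10% = $45,450.00
Fee: $70,755.00 + $45,625.00 + $62,400.00 + $40,770.00 + $9,090.00 + $45,450.00 = $274,090.00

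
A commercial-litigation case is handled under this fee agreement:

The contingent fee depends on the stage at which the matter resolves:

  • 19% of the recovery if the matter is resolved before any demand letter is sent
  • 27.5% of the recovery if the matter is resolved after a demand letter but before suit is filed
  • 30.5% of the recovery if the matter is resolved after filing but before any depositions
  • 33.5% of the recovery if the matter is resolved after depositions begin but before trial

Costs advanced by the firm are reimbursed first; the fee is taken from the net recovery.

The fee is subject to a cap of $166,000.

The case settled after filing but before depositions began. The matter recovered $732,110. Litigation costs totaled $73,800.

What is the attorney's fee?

$166,000.00

Fee base (net of costs): $732,110 − $73,800 = $658,310
The matter settled after filing but before depositions began, so the 30.5% rate applies.
$658,310 × 30.5% = $200,784.55
$200,784.55 exceeds the $166,000 cap, so the fee is capped at $166,000.00.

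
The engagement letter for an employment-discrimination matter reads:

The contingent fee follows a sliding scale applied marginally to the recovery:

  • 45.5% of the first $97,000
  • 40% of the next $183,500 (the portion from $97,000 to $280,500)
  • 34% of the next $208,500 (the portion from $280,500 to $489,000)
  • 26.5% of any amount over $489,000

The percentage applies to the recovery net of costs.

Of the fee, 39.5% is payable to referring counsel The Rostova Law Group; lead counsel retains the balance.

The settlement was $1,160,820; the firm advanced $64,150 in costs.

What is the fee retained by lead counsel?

$211,421.82

Fee base (net of costs): $1,160,820 − $64,150 = $1,096,670
First $97,000 at 45.5% = $44,135.00
Next $183,500 at 40% = $73,400.00
Next $208,500 at 34% = $70,890.00
Remaining $607,670 at 26.5% = $161,032.55
Fee: $44,135.00 + $73,400.00 + $70,890.00 + $161,032.55 = $349,457.55
Referral share: 39.5% of $349,457.55 = $138,035.73; lead counsel retains $349,457.55 − $138,035.73 = $211,421.82.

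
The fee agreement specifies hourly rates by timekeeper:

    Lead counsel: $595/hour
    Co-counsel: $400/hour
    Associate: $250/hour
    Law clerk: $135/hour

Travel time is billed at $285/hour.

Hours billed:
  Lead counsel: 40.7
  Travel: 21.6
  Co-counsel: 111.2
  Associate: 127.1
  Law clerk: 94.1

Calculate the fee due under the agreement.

$119,331.00

Lead counsel: 40.7 × $595 = $24,216.50
Co-counsel: 111.2 × $400 = $44,480.00
Associate: 127.1 × $250 = $31,775.00
Law clerk: 94.1 × $135 = $12,703.50
Subtotal: $24,216.50 + $44,480.00 + $31,775.00 + $12,703.50 = $113,175.00
Travel: 21.6 × $285 = $6,156.00
Total: $113,175.00 + $6,156.00 = $119,331.00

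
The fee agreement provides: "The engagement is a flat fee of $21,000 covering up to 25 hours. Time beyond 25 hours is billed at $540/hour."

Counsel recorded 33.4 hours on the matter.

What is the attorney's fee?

$25,536.00

Flat fee: $21,000.00
Excess hours: 33.4 − 25 = 8.4
Overrun: 8.4 × $540 = $4,536.00
Total: $21,000.00 + $4,536.00 = $25,536.00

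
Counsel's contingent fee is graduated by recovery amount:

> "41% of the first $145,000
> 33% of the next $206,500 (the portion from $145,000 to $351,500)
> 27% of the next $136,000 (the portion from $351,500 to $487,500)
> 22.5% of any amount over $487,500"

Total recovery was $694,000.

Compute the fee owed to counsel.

First $145,000 at 41% = $59,450.00
Next $206,500 at 33% = $68,145.00
Next $136,000 at 27% = $36,720.00
Remaining $206,500 at 22.5% = $46,462.50
Fee: $59,450.00 + $68,145.00 + $36,720.00 + $46,462.50 = $210,777.50

$210,777.50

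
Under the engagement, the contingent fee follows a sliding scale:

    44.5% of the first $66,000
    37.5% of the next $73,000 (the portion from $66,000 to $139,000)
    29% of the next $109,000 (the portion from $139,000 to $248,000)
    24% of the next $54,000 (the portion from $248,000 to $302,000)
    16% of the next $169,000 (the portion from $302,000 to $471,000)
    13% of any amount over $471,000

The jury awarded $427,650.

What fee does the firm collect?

$121,419.00

First $66,000 at 44.5% = $29,370.00
Next $73,000 at 37.5% = $27,375.00
Next $109,000 at 29% = $31,610.00
Next $54,000 at 24% = $12,960.00
Remaining $125,650 at 16% = $20,104.00
Fee: $29,370.00 + $27,375.00 + $31,610.00 + $12,960.00 + $20,104.00 = $121,419.00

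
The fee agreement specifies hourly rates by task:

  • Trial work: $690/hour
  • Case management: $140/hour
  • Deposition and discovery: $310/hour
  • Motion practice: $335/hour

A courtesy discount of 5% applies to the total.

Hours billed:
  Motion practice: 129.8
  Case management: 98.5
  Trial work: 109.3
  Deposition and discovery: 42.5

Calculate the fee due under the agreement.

Trial work: 109.3 × $690 = $75,417.00
Case management: 98.5 × $140 = $13,790.00
Deposition and discovery: 42.5 × $310 = $13,175.00
Motion practice: 129.8 × $335 = $43,483.00
Subtotal: $145,865.00
Less 5% discount: −$7,293.25
Total: $145,865.00 − $7,293.25 = $138,571.75

$138,571.75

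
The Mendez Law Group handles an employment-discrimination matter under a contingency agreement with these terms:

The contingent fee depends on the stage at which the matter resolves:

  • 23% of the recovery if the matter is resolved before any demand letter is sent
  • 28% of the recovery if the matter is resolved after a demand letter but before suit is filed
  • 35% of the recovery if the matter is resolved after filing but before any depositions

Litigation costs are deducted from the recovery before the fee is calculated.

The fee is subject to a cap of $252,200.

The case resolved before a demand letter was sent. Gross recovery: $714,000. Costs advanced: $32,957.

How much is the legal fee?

$156,639.89

Fee base (net of costs): $714,000 − $32,957 = $681,043
The matter resolved before a demand letter was sent, so the 23% rate applies.
$681,043 × 23% = $156,639.89
$156,639.89 is under the $252,200 cap.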